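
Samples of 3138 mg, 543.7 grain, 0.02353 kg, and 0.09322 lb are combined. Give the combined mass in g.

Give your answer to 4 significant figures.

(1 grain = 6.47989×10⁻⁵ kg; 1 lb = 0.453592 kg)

104.2 g

3138 mg × 10⁻⁶ = 0.003138 kg
543.7 grain × 6.47989×10⁻⁵ = 0.0352312 kg
0.02353 kg (already kg)
0.09322 lb × 0.453592 = 0.0422838 kg
Combined: 0.003138 + 0.0352312 + 0.02353 + 0.0422838 = 0.104183 kg
In g: 0.104183 / 0.001 = 104.183 g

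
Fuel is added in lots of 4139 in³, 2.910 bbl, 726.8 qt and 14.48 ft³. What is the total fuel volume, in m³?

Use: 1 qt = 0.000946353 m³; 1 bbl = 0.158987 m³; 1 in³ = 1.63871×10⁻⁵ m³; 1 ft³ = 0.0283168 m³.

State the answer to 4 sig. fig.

1.628 m³

4139 in³ × 1.63871×10⁻⁵ = 0.0678262 m³
2.910 bbl × 0.158987 = 0.462652 m³
726.8 qt × 0.000946353 = 0.687809 m³
14.48 ft³ × 0.0283168 = 0.410027 m³
Sum: 0.0678262 + 0.462652 + 0.687809 + 0.410027 = 1.62831 m³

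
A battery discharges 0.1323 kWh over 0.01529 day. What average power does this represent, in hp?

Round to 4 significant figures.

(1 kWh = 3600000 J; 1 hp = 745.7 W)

0.4835 hp

0.1323 kWh × 3600000 → 476280 J
0.01529 day × 86400 → 1321.06 s
P = E / t = 476280 J / 1321.06 s = 360.529 W
360.529 W ÷ (745.7 W/hp) = 0.483477 hp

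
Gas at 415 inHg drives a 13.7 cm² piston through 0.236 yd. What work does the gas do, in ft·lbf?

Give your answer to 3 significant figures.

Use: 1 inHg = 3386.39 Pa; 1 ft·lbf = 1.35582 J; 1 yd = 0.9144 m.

306 ft·lbf

415 inHg → 1.40535×10⁶ Pa
13.7 cm² → 0.00137 m²
F = P × A = 1.40535×10⁶ × 0.00137 = 1925.33 N
0.236 yd → 0.215798 m
W = F × d = 1925.33 × 0.215798 = 415.482 J
In ft·lbf: 415.482 / 1.35582 = 306.443 ft·lbf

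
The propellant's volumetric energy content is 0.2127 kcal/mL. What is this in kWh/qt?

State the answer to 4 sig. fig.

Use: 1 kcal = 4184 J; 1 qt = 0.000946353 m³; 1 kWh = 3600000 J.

0.2339 kWh/qt

0.2127 kcal/mL × 4184 J/kcal ÷ 10⁻⁶ m³/mL = 8.89937×10⁸ J/m³
8.89937×10⁸ J/m³ ÷ 3600000 J/kWh × 0.000946353 m³/qt = 0.233943 kWh/qt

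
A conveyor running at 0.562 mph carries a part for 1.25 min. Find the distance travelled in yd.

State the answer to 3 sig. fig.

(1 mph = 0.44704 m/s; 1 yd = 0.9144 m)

20.6 yd

0.562 mph × 0.44704 = 0.251236 m/s
1.25 min × 60 = 75 s
d = v × t = 0.251236 m/s × 75 s = 18.8427 m
18.8427 m ÷ (0.9144 m/yd) = 20.6066 yd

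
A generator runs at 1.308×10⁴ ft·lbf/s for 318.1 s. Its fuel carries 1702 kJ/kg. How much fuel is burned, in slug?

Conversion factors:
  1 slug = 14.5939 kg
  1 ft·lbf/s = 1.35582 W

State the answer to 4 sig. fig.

1.308×10⁴ ft·lbf/s → 17734.1 W
E = P × t = 17734.1 × 318.1 = 5.64122×10⁶ J
1702 kJ/kg → 1.702×10⁶ J/kg
m = E / e_s = 5.64122×10⁶ / 1.702×10⁶ = 3.31447 kg
In slug: 3.31447 / 14.5939 = 0.227113 slug

0.2271 slug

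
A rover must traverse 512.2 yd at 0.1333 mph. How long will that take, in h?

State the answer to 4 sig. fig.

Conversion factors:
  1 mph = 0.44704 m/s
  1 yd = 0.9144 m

512.2 yd × 0.9144 → 468.356 m
0.1333 mph × 0.44704 → 0.0595904 m/s
t = d / v = 468.356 m / 0.0595904 m/s = 7859.59 s
7859.59 s ÷ (3600 s/h) = 2.18322 h

2.183 h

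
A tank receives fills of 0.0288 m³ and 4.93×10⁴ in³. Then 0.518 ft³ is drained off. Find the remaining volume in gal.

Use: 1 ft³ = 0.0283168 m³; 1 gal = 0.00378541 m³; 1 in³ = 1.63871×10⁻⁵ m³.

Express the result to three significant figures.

217 gal

0.0288 m³ (already m³)
4.93×10⁴ in³ × 1.63871×10⁻⁵ → 0.807884 m³
0.518 ft³ × 0.0283168 → 0.0146681 m³
Sum: 0.0288 + 0.807884 − 0.0146681 = 0.822016 m³
In gal: 0.822016 / 0.00378541 = 217.154 gal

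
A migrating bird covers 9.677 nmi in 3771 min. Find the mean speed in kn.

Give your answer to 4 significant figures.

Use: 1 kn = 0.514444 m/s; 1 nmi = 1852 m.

0.1540 kn

9.677 nmi × 1852 = 17921.8 m
3771 min × 60 = 226260 s
v = d / t = 17921.8 m / 226260 s = 0.0792089 m/s
0.0792089 m/s ÷ (0.514444 m/s/kn) = 0.15397 kn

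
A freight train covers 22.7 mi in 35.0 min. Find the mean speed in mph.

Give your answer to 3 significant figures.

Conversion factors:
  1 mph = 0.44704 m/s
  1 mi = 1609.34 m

22.7 mi × 1609.34 = 36532 m
35.0 min × 60 = 2100 s
v = d / t = 36532 m / 2100 s = 17.3962 m/s
17.3962 m/s ÷ (0.44704 m/s/mph) = 38.9142 mph

38.9 mph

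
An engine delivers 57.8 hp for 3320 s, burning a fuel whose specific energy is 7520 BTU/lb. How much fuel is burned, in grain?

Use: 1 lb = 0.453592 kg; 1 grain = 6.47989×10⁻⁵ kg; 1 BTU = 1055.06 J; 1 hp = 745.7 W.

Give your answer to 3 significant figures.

1.26×10⁵ grain

57.8 hp → 43101.5 W
E = P × t = 43101.5 × 3320 = 1.43097×10⁸ J
7520 BTU/lb → 1.74916×10⁷ J/kg
m = E / e_s = 1.43097×10⁸ / 1.74916×10⁷ = 8.1809 kg
In grain: 8.1809 / 6.47989×10⁻⁵ = 126251 grain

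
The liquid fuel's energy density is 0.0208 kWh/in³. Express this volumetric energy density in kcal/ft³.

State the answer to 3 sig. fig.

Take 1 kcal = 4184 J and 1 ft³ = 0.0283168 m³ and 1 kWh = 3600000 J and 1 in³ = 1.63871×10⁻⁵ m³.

0.0208 kWh/in³ × 3600000 J/kWh ÷ 1.63871×10⁻⁵ m³/in³ = 4.56945×10⁹ J/m³
4.56945×10⁹ J/m³ ÷ 4184 J/kcal × 0.0283168 m³/ft³ = 30925.5 kcal/ft³

3.09×10⁴ kcal/ft³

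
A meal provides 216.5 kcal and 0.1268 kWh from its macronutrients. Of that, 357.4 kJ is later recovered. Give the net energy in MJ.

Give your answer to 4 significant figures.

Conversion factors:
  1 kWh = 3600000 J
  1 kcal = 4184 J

1.005 MJ

216.5 kcal × 4184 = 905836 J
0.1268 kWh × 3600000 = 456480 J
357.4 kJ × 1000 = 357400 J
Net: 905836 + 456480 − 357400 = 1.00492×10⁶ J
In MJ: 1.00492×10⁶ / 1000000 = 1.00492 MJ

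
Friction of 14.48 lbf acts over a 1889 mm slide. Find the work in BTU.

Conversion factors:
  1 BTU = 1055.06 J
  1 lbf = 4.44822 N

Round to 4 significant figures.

0.1153 BTU

14.48 lbf × 4.44822 → 64.4102 N
1889 mm × 0.001 → 1.889 m
W = F × d = 64.4102 N × 1.889 m = 121.671 J
121.671 J ÷ (1055.06 J/BTU) = 0.115321 BTU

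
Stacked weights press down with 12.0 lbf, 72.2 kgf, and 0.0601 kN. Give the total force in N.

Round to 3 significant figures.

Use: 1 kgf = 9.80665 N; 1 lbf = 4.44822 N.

12.0 lbf × 4.44822 = 53.3786 N
72.2 kgf × 9.80665 = 708.04 N
0.0601 kN × 1000 = 60.1 N
Combined: 53.3786 + 708.04 + 60.1 = 821.519 N

822 N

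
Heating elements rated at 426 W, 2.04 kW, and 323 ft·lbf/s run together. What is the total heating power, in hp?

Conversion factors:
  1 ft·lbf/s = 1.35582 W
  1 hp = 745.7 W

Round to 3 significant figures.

426 W (already W)
2.04 kW × 1000 = 2040 W
323 ft·lbf/s × 1.35582 = 437.93 W
Total: 426 + 2040 + 437.93 = 2903.93 W
In hp: 2903.93 / 745.7 = 3.89423 hp

3.89 hp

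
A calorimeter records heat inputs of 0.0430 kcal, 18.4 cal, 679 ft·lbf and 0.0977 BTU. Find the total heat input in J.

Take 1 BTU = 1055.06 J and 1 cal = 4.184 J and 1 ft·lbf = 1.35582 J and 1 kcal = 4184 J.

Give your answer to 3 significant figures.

1280 J

0.0430 kcal × 4184 → 179.912 J
18.4 cal × 4.184 → 76.9856 J
679 ft·lbf × 1.35582 → 920.602 J
0.0977 BTU × 1055.06 → 103.079 J
Sum: 179.912 + 76.9856 + 920.602 + 103.079 = 1280.58 J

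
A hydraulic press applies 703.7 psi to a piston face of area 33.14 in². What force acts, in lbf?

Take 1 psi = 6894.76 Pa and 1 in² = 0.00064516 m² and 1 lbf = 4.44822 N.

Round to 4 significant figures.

703.7 psi × 6894.76 → 4.85184×10⁶ Pa
33.14 in² × 0.00064516 → 0.0213806 m²
F = P × A = 4.85184×10⁶ Pa × 0.0213806 m² = 103735 N
103735 N ÷ (4.44822 N/lbf) = 23320.6 lbf

2.332×10⁴ lbf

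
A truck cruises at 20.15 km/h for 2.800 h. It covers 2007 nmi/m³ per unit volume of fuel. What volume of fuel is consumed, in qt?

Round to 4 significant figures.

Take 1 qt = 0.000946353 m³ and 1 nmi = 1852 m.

20.15 km/h → 5.59722 m/s
2.800 h → 10080 s
d = v × t = 5.59722 × 10080 = 56420 m
2007 nmi/m³ → 3.71696×10⁶ m/m³
V = d / (distance per unit fuel) = 56420 / 3.71696×10⁶ = 0.0151791 m³
In qt: 0.0151791 / 0.000946353 = 16.0396 qt

16.04 qt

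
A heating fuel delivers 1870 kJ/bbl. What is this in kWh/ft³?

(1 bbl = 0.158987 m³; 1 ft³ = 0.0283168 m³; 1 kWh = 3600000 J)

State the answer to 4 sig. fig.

0.09252 kWh/ft³

1870 kJ/bbl × 1000 J/kJ ÷ 0.158987 m³/bbl = 1.1762×10⁷ J/m³
1.1762×10⁷ J/m³ ÷ 3600000 J/kWh × 0.0283168 m³/ft³ = 0.0925173 kWh/ft³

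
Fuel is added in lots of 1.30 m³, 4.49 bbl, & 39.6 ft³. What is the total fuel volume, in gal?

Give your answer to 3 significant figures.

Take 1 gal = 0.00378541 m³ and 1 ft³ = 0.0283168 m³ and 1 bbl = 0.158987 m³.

828 gal

1.30 m³ (already m³)
4.49 bbl × 0.158987 = 0.713852 m³
39.6 ft³ × 0.0283168 = 1.12135 m³
Total: 1.3 + 0.713852 + 1.12135 = 3.1352 m³
In gal: 3.1352 / 0.00378541 = 828.233 gal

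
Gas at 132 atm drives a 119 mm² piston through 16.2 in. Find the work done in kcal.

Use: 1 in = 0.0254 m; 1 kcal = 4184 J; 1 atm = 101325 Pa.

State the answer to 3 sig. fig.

132 atm → 1.33749×10⁷ Pa
119 mm² → 1.19×10⁻⁴ m²
F = P × A = 1.33749×10⁷ × 1.19×10⁻⁴ = 1591.61 N
16.2 in → 0.41148 m
W = F × d = 1591.61 × 0.41148 = 654.916 J
In kcal: 654.916 / 4184 = 0.156529 kcal

0.157 kcal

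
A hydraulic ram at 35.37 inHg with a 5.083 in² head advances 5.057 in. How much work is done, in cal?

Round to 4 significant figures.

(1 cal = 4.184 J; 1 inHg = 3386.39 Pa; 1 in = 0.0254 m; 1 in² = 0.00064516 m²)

35.37 inHg → 119777 Pa
5.083 in² → 0.00327935 m²
F = P × A = 119777 × 0.00327935 = 392.791 N
5.057 in → 0.128448 m
W = F × d = 392.791 × 0.128448 = 50.4532 J
In cal: 50.4532 / 4.184 = 12.0586 cal

12.06 cal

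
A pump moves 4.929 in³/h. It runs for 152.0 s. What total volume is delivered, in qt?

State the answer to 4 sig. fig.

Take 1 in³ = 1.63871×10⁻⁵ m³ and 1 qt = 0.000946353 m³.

4.929 in³/h → 2.24367×10⁻⁸ m³/s
V = Q × t = 2.24367×10⁻⁸ × 152 = 3.41038×10⁻⁶ m³
In qt: 3.41038×10⁻⁶ / 0.000946353 = 0.00360371 qt

0.003604 qt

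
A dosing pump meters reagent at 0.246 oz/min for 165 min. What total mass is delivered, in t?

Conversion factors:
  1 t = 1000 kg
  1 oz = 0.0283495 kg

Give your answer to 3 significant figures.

0.246 oz/min → 1.16233×10⁻⁴ kg/s
165 min → 9900 s
m = ṁ × t = 1.16233×10⁻⁴ × 9900 = 1.15071 kg
In t: 1.15071 / 1000 = 0.00115071 t

0.00115 t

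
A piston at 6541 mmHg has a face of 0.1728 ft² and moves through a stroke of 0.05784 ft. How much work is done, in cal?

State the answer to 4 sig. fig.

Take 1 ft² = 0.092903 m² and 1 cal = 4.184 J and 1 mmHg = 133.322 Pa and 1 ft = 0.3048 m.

58.99 cal

6541 mmHg → 872059 Pa
0.1728 ft² → 0.0160536 m²
F = P × A = 872059 × 0.0160536 = 13999.7 N
0.05784 ft → 0.0176296 m
W = F × d = 13999.7 × 0.0176296 = 246.809 J
In cal: 246.809 / 4.184 = 58.9888 cal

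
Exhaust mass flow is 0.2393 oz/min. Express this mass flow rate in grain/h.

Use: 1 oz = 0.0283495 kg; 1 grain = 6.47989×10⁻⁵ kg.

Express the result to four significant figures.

6282 grain/h

0.2393 oz/min × 0.0283495 kg/oz ÷ 60 s/min = 1.13067×10⁻⁴ kg/s
1.13067×10⁻⁴ kg/s ÷ 6.47989×10⁻⁵ kg/grain × 3600 s/h = 6281.61 grain/h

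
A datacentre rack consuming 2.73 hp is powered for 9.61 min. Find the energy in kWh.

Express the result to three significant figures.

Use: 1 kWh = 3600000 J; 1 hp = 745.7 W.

0.326 kWh

2.73 hp × 745.7 → 2035.76 W
9.61 min × 60 → 576.6 s
E = P × t = 2035.76 W × 576.6 s = 1.17382×10⁶ J
1.17382×10⁶ J ÷ (3600000 J/kWh) = 0.326061 kWh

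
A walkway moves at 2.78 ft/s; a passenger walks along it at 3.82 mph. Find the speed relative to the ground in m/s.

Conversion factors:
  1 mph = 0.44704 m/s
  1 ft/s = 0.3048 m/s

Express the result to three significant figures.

2.56 m/s

2.78 ft/s × 0.3048 → 0.847344 m/s
3.82 mph × 0.44704 → 1.70769 m/s
Sum: 0.847344 + 1.70769 = 2.55503 m/s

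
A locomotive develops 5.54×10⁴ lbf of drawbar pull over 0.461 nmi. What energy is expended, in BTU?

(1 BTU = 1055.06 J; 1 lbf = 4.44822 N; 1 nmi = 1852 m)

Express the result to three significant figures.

5.54×10⁴ lbf × 4.44822 = 246431 N
0.461 nmi × 1852 = 853.772 m
W = F × d = 246431 N × 853.772 m = 2.10396×10⁸ J
2.10396×10⁸ J ÷ (1055.06 J/BTU) = 199416 BTU

1.99×10⁵ BTU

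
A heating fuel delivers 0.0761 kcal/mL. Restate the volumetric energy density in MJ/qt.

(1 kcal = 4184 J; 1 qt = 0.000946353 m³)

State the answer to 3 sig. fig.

0.301 MJ/qt

0.0761 kcal/mL × 4184 J/kcal ÷ 10⁻⁶ m³/mL = 3.18402×10⁸ J/m³
3.18402×10⁸ J/m³ ÷ 1000000 J/MJ × 0.000946353 m³/qt = 0.301321 MJ/qt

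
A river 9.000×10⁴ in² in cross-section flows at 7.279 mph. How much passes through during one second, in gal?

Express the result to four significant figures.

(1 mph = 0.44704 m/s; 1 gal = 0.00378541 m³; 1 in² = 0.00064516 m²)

4.991×10⁴ gal

7.279 mph × 0.44704 = 3.254 m/s
9.000×10⁴ in² × 0.00064516 = 58.0644 m²
V = v × A × t = 3.254 m/s × 58.0644 m² × 1 s = 188.942 m³
188.942 m³ ÷ (0.00378541 m³/gal) = 49913.2 gal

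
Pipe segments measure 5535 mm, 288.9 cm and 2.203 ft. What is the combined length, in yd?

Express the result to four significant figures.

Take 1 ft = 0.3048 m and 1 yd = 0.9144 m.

5535 mm × 0.001 = 5.535 m
288.9 cm × 0.01 = 2.889 m
2.203 ft × 0.3048 = 0.671474 m
Combined: 5.535 + 2.889 + 0.671474 = 9.09547 m
In yd: 9.09547 / 0.9144 = 9.94693 yd

9.947 yd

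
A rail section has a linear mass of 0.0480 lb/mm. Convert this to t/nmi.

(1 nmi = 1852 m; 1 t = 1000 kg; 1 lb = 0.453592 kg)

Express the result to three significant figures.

40.3 t/nmi

0.0480 lb/mm × 0.453592 kg/lb ÷ 0.001 m/mm = 21.7724 kg/m
21.7724 kg/m ÷ 1000 kg/t × 1852 m/nmi = 40.3225 t/nmi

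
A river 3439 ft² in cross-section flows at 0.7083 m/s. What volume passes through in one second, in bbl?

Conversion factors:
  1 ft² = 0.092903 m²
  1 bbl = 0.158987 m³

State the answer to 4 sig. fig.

3439 ft² × 0.092903 = 319.493 m²
V = v × A × t = 0.7083 m/s × 319.493 m² × 1 s = 226.297 m³
226.297 m³ ÷ (0.158987 m³/bbl) = 1423.37 bbl

1423 bbl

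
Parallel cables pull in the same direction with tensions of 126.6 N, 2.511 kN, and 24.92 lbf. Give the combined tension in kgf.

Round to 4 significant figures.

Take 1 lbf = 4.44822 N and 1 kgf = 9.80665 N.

280.3 kgf

126.6 N (already N)
2.511 kN × 1000 = 2511 N
24.92 lbf × 4.44822 = 110.85 N
Combined: 126.6 + 2511 + 110.85 = 2748.45 N
In kgf: 2748.45 / 9.80665 = 280.264 kgf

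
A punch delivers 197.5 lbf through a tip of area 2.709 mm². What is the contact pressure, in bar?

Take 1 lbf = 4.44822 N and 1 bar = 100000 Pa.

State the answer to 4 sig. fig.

3243 bar

197.5 lbf × 4.44822 → 878.523 N
2.709 mm² × 10⁻⁶ → 2.709×10⁻⁶ m²
P = F / A = 878.523 N / 2.709×10⁻⁶ m² = 3.24298×10⁸ Pa
3.24298×10⁸ Pa ÷ (100000 Pa/bar) = 3242.98 bar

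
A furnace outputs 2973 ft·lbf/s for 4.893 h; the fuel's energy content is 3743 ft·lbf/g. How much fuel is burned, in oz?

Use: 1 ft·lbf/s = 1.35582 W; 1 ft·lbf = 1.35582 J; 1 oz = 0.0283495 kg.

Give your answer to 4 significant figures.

2973 ft·lbf/s → 4030.85 W
4.893 h → 17614.8 s
E = P × t = 4030.85 × 17614.8 = 7.10026×10⁷ J
3743 ft·lbf/g → 5.07483×10⁶ J/kg
m = E / e_s = 7.10026×10⁷ / 5.07483×10⁶ = 13.9911 kg
In oz: 13.9911 / 0.0283495 = 493.522 oz

493.5 oz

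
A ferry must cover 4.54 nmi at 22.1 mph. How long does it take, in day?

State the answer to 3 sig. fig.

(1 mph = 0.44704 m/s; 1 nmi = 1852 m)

4.54 nmi × 1852 = 8408.08 m
22.1 mph × 0.44704 = 9.87958 m/s
t = d / v = 8408.08 m / 9.87958 m/s = 851.056 s
851.056 s ÷ (86400 s/day) = 0.00985019 day

0.00985 day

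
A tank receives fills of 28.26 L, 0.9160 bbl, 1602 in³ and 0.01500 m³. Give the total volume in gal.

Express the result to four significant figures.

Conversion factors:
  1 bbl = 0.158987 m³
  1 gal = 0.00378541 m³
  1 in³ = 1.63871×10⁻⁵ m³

56.84 gal

28.26 L × 0.001 → 0.02826 m³
0.9160 bbl × 0.158987 → 0.145632 m³
1602 in³ × 1.63871×10⁻⁵ → 0.0262521 m³
0.01500 m³ (already m³)
Combined: 0.02826 + 0.145632 + 0.0262521 + 0.015 = 0.215144 m³
In gal: 0.215144 / 0.00378541 = 56.8351 gal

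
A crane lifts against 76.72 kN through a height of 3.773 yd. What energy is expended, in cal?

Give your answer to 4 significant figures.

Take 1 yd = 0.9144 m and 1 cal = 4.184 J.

76.72 kN × 1000 = 76720 N
3.773 yd × 0.9144 = 3.45003 m
W = F × d = 76720 N × 3.45003 m = 264686 J
264686 J ÷ (4.184 J/cal) = 63261.5 cal

6.326×10⁴ cal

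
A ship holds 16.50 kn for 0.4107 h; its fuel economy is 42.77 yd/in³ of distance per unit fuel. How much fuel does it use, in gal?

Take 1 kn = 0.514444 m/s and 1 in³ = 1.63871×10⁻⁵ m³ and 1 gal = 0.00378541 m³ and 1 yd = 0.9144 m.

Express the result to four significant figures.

16.50 kn → 8.48833 m/s
0.4107 h → 1478.52 s
d = v × t = 8.48833 × 1478.52 = 12550.2 m
42.77 yd/in³ → 2.38657×10⁶ m/m³
V = d / (distance per unit fuel) = 12550.2 / 2.38657×10⁶ = 0.00525868 m³
In gal: 0.00525868 / 0.00378541 = 1.3892 gal

1.389 gal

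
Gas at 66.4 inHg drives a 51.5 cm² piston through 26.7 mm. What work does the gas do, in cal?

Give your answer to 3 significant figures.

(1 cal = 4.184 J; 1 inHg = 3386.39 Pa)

66.4 inHg → 224856 Pa
51.5 cm² → 0.00515 m²
F = P × A = 224856 × 0.00515 = 1158.01 N
26.7 mm → 0.0267 m
W = F × d = 1158.01 × 0.0267 = 30.9189 J
In cal: 30.9189 / 4.184 = 7.38979 cal

7.39 cal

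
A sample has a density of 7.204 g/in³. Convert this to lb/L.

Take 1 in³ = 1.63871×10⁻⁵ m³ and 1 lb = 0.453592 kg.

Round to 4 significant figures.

7.204 g/in³ × 0.001 kg/g ÷ 1.63871×10⁻⁵ m³/in³ = 439.614 kg/m³
439.614 kg/m³ ÷ 0.453592 kg/lb × 0.001 m³/L = 0.969184 lb/L

0.9692 lb/L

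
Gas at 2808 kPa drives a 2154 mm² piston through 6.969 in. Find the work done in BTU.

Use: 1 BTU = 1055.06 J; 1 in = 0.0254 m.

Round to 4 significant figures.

2808 kPa → 2.808×10⁶ Pa
2154 mm² → 0.002154 m²
F = P × A = 2.808×10⁶ × 0.002154 = 6048.43 N
6.969 in → 0.177013 m
W = F × d = 6048.43 × 0.177013 = 1070.65 J
In BTU: 1070.65 / 1055.06 = 1.01478 BTU

1.015 BTU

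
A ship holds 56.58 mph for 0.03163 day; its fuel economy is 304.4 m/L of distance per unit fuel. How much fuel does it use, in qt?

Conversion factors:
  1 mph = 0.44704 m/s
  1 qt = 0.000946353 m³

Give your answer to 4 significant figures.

56.58 mph → 25.2935 m/s
0.03163 day → 2732.83 s
d = v × t = 25.2935 × 2732.83 = 69122.8 m
304.4 m/L → 304400 m/m³
V = d / (distance per unit fuel) = 69122.8 / 304400 = 0.227079 m³
In qt: 0.227079 / 0.000946353 = 239.952 qt

240.0 qt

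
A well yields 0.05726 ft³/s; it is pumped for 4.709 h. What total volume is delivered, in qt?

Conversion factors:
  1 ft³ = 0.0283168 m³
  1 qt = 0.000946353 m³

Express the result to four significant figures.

0.05726 ft³/s → 0.00162142 m³/s
4.709 h → 16952.4 s
V = Q × t = 0.00162142 × 16952.4 = 27.487 m³
In qt: 27.487 / 0.000946353 = 29045.2 qt

2.905×10⁴ qt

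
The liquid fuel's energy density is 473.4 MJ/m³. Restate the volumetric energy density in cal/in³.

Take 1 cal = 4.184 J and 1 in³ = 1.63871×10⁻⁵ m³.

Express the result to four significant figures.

1854 cal/in³

473.4 MJ/m³ × 1000000 J/MJ = 4.734×10⁸ J/m³
4.734×10⁸ J/m³ ÷ 4.184 J/cal × 1.63871×10⁻⁵ m³/in³ = 1854.12 cal/in³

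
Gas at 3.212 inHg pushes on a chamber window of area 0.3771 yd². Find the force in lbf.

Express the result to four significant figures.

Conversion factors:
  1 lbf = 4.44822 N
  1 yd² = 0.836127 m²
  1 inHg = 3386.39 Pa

3.212 inHg × 3386.39 → 10877.1 Pa
0.3771 yd² × 0.836127 → 0.315303 m²
F = P × A = 10877.1 Pa × 0.315303 m² = 3429.58 N
3429.58 N ÷ (4.44822 N/lbf) = 771.001 lbf

771.0 lbf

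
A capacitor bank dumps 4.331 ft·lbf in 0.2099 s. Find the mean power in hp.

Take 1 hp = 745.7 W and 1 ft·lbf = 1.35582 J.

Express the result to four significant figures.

0.03752 hp

4.331 ft·lbf × 1.35582 → 5.87206 J
P = E / t = 5.87206 J / 0.2099 s = 27.9755 W
27.9755 W ÷ (745.7 W/hp) = 0.0375158 hp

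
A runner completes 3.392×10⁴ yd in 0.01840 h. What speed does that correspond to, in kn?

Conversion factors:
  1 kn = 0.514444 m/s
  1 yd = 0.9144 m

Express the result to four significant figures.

3.392×10⁴ yd × 0.9144 → 31016.4 m
0.01840 h × 3600 → 66.24 s
v = d / t = 31016.4 m / 66.24 s = 468.243 m/s
468.243 m/s ÷ (0.514444 m/s/kn) = 910.192 kn

910.2 kn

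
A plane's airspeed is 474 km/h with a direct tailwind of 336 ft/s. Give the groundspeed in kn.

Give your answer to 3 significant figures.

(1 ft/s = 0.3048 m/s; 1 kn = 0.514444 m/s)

474 km/h × (1/3.6) = 131.667 m/s
336 ft/s × 0.3048 = 102.413 m/s
Sum: 131.667 + 102.413 = 234.08 m/s
In kn: 234.08 / 0.514444 = 455.016 kn

455 kn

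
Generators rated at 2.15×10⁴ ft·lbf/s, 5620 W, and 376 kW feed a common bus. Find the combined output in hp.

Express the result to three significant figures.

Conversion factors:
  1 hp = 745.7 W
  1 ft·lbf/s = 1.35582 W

2.15×10⁴ ft·lbf/s × 1.35582 = 29150.1 W
5620 W (already W)
376 kW × 1000 = 376000 W
Combined: 29150.1 + 5620 + 376000 = 410770 W
In hp: 410770 / 745.7 = 550.852 hp

551 hp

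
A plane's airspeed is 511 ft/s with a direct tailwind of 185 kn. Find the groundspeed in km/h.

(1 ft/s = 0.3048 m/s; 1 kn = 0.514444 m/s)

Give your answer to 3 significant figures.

903 km/h

511 ft/s × 0.3048 = 155.753 m/s
185 kn × 0.514444 = 95.1721 m/s
Total: 155.753 + 95.1721 = 250.925 m/s
In km/h: 250.925 / (1/3.6) = 903.33 km/h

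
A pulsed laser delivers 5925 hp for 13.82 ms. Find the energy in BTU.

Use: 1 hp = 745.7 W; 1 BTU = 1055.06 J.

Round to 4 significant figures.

5925 hp × 745.7 = 4.41827×10⁶ W
13.82 ms × 0.001 = 0.01382 s
E = P × t = 4.41827×10⁶ W × 0.01382 s = 61060.5 J
61060.5 J ÷ (1055.06 J/BTU) = 57.874 BTU

57.87 BTU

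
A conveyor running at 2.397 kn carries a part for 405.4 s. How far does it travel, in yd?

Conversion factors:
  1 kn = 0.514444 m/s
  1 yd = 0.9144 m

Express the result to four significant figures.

546.7 yd

2.397 kn × 0.514444 = 1.23312 m/s
d = v × t = 1.23312 m/s × 405.4 s = 499.907 m
499.907 m ÷ (0.9144 m/yd) = 546.705 yd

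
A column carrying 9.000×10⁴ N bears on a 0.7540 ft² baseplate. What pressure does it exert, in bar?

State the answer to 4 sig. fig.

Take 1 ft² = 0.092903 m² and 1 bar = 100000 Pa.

12.85 bar

0.7540 ft² × 0.092903 → 0.0700489 m²
P = F / A = 90000 N / 0.0700489 m² = 1.28482×10⁶ Pa
1.28482×10⁶ Pa ÷ (100000 Pa/bar) = 12.8482 bar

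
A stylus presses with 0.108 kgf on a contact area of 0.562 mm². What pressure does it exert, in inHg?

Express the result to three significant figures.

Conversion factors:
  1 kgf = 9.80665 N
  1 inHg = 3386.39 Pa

0.108 kgf × 9.80665 → 1.05912 N
0.562 mm² × 10⁻⁶ → 5.62×10⁻⁷ m²
P = F / A = 1.05912 N / 5.62×10⁻⁷ m² = 1.88456×10⁶ Pa
1.88456×10⁶ Pa ÷ (3386.39 Pa/inHg) = 556.51 inHg

557 inHg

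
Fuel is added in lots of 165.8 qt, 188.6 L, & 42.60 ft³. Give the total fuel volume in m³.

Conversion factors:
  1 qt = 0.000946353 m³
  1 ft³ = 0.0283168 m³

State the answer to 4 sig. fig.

1.552 m³

165.8 qt × 0.000946353 = 0.156905 m³
188.6 L × 0.001 = 0.1886 m³
42.60 ft³ × 0.0283168 = 1.2063 m³
Total: 0.156905 + 0.1886 + 1.2063 = 1.5518 m³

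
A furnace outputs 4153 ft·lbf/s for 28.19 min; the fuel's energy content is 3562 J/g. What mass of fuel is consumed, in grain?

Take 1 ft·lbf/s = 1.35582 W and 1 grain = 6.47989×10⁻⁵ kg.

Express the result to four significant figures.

4.126×10⁴ grain

4153 ft·lbf/s → 5630.72 W
28.19 min → 1691.4 s
E = P × t = 5630.72 × 1691.4 = 9.5238×10⁶ J
3562 J/g → 3.562×10⁶ J/kg
m = E / e_s = 9.5238×10⁶ / 3.562×10⁶ = 2.67372 kg
In grain: 2.67372 / 6.47989×10⁻⁵ = 41261.8 grain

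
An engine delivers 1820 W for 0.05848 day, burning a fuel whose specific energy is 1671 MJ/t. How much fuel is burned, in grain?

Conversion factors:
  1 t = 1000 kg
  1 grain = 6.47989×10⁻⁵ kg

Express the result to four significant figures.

8.493×10⁴ grain

0.05848 day → 5052.67 s
E = P × t = 1820 × 5052.67 = 9.19586×10⁶ J
1671 MJ/t → 1.671×10⁶ J/kg
m = E / e_s = 9.19586×10⁶ / 1.671×10⁶ = 5.50321 kg
In grain: 5.50321 / 6.47989×10⁻⁵ = 84927.5 grain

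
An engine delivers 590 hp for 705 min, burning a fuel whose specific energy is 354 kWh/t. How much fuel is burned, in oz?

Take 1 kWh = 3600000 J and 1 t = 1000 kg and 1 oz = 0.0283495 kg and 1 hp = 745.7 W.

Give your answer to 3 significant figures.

590 hp → 439963 W
705 min → 42300 s
E = P × t = 439963 × 42300 = 1.86104×10¹⁰ J
354 kWh/t → 1.2744×10⁶ J/kg
m = E / e_s = 1.86104×10¹⁰ / 1.2744×10⁶ = 14603.3 kg
In oz: 14603.3 / 0.0283495 = 515117 oz

5.15×10⁵ oz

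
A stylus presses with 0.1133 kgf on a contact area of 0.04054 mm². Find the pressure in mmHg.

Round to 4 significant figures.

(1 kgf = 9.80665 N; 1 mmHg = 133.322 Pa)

2.056×10⁵ mmHg

0.1133 kgf × 9.80665 → 1.11109 N
0.04054 mm² × 10⁻⁶ → 4.054×10⁻⁸ m²
P = F / A = 1.11109 N / 4.054×10⁻⁸ m² = 2.74073×10⁷ Pa
2.74073×10⁷ Pa ÷ (133.322 Pa/mmHg) = 205572 mmHg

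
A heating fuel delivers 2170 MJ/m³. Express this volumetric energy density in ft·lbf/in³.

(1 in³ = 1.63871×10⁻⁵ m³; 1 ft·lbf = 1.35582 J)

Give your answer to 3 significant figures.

2.62×10⁴ ft·lbf/in³

2170 MJ/m³ × 1000000 J/MJ = 2.17×10⁹ J/m³
2.17×10⁹ J/m³ ÷ 1.35582 J/ft·lbf × 1.63871×10⁻⁵ m³/in³ = 26227.7 ft·lbf/in³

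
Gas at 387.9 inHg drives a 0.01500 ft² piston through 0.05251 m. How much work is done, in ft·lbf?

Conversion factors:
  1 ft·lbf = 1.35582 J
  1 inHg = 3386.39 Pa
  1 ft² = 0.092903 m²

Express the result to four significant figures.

70.90 ft·lbf

387.9 inHg → 1.31358×10⁶ Pa
0.01500 ft² → 0.00139354 m²
F = P × A = 1.31358×10⁶ × 0.00139354 = 1830.53 N
W = F × d = 1830.53 × 0.05251 = 96.1211 J
In ft·lbf: 96.1211 / 1.35582 = 70.8952 ft·lbf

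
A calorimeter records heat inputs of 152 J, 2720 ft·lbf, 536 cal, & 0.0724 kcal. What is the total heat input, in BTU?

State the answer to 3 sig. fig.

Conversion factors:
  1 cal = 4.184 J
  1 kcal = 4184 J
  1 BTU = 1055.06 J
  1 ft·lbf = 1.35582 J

152 J (already J)
2720 ft·lbf × 1.35582 = 3687.83 J
536 cal × 4.184 = 2242.62 J
0.0724 kcal × 4184 = 302.922 J
Combined: 152 + 3687.83 + 2242.62 + 302.922 = 6385.37 J
In BTU: 6385.37 / 1055.06 = 6.05214 BTU

6.05 BTU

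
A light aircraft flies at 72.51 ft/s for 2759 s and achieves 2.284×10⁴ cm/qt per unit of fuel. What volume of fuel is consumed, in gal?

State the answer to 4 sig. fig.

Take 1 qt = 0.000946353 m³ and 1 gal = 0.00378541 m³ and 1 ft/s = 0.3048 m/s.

72.51 ft/s → 22.101 m/s
d = v × t = 22.101 × 2759 = 60976.7 m
2.284×10⁴ cm/qt → 241348 m/m³
V = d / (distance per unit fuel) = 60976.7 / 241348 = 0.252651 m³
In gal: 0.252651 / 0.00378541 = 66.7434 gal

66.74 gal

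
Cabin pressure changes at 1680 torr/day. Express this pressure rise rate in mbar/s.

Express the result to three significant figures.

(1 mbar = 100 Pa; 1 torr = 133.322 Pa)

1680 torr/day × 133.322 Pa/torr ÷ 86400 s/day = 2.59237 Pa/s
2.59237 Pa/s ÷ 100 Pa/mbar = 0.0259237 mbar/s

0.0259 mbar/s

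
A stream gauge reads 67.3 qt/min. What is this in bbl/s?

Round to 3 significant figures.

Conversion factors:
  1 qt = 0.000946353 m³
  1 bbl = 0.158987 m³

67.3 qt/min × 0.000946353 m³/qt ÷ 60 s/min = 0.00106149 m³/s
0.00106149 m³/s ÷ 0.158987 m³/bbl = 0.00667658 bbl/s

0.00668 bbl/s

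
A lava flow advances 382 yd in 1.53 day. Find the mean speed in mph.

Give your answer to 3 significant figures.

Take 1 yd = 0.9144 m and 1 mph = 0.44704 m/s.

382 yd × 0.9144 → 349.301 m
1.53 day × 86400 → 132192 s
v = d / t = 349.301 m / 132192 s = 0.00264238 m/s
0.00264238 m/s ÷ (0.44704 m/s/mph) = 0.00591084 mph

0.00591 mph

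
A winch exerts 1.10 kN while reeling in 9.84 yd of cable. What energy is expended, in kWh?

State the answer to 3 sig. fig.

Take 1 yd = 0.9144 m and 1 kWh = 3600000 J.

1.10 kN × 1000 = 1100 N
9.84 yd × 0.9144 = 8.9977 m
W = F × d = 1100 N × 8.9977 m = 9897.47 J
9897.47 J ÷ (3600000 J/kWh) = 0.0027493 kWh

0.00275 kWh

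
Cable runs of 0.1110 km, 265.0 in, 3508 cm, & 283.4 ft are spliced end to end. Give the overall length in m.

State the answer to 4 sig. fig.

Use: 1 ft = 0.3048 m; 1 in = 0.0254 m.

239.2 m

0.1110 km × 1000 = 111 m
265.0 in × 0.0254 = 6.731 m
3508 cm × 0.01 = 35.08 m
283.4 ft × 0.3048 = 86.3803 m
Total: 111 + 6.731 + 35.08 + 86.3803 = 239.191 m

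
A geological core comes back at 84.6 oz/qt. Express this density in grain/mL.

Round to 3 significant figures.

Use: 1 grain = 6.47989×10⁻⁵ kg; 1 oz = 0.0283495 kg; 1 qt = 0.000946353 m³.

39.1 grain/mL

84.6 oz/qt × 0.0283495 kg/oz ÷ 0.000946353 m³/qt = 2534.33 kg/m³
2534.33 kg/m³ ÷ 6.47989×10⁻⁵ kg/grain × 10⁻⁶ m³/mL = 39.1107 grain/mL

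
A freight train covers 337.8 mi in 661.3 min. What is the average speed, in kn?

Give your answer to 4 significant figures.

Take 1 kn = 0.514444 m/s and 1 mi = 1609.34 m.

337.8 mi × 1609.34 → 543635 m
661.3 min × 60 → 39678 s
v = d / t = 543635 m / 39678 s = 13.7012 m/s
13.7012 m/s ÷ (0.514444 m/s/kn) = 26.633 kn

26.63 kn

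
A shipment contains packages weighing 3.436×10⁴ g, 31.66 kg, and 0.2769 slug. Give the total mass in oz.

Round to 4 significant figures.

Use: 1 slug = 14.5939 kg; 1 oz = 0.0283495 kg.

3.436×10⁴ g × 0.001 = 34.36 kg
31.66 kg (already kg)
0.2769 slug × 14.5939 = 4.04105 kg
Combined: 34.36 + 31.66 + 4.04105 = 70.061 kg
In oz: 70.061 / 0.0283495 = 2471.33 oz

2471 oz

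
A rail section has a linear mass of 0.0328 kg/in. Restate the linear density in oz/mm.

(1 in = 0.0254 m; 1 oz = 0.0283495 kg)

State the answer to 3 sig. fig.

0.0456 oz/mm

0.0328 kg/in ÷ 0.0254 m/in = 1.29134 kg/m
1.29134 kg/m ÷ 0.0283495 kg/oz × 0.001 m/mm = 0.0455507 oz/mm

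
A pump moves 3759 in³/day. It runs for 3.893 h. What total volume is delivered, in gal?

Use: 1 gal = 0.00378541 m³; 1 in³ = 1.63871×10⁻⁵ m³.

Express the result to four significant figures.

3759 in³/day → 7.12953×10⁻⁷ m³/s
3.893 h → 14014.8 s
V = Q × t = 7.12953×10⁻⁷ × 14014.8 = 0.00999189 m³
In gal: 0.00999189 / 0.00378541 = 2.63958 gal

2.640 gal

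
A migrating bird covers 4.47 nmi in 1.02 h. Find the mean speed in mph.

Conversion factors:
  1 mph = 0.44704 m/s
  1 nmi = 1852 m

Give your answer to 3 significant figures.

4.47 nmi × 1852 = 8278.44 m
1.02 h × 3600 = 3672 s
v = d / t = 8278.44 m / 3672 s = 2.25448 m/s
2.25448 m/s ÷ (0.44704 m/s/mph) = 5.04313 mph

5.04 mph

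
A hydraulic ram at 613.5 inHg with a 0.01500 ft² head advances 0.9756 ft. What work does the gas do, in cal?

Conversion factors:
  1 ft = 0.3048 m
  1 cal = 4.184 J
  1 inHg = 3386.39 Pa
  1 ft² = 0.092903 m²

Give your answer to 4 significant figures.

613.5 inHg → 2.07755×10⁶ Pa
0.01500 ft² → 0.00139354 m²
F = P × A = 2.07755×10⁶ × 0.00139354 = 2895.15 N
0.9756 ft → 0.297363 m
W = F × d = 2895.15 × 0.297363 = 860.91 J
In cal: 860.91 / 4.184 = 205.762 cal

205.8 cal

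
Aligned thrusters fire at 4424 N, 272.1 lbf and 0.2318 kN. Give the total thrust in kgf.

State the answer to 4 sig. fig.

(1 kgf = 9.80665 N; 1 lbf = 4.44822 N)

4424 N (already N)
272.1 lbf × 4.44822 = 1210.36 N
0.2318 kN × 1000 = 231.8 N
Total: 4424 + 1210.36 + 231.8 = 5866.16 N
In kgf: 5866.16 / 9.80665 = 598.182 kgf

598.2 kgf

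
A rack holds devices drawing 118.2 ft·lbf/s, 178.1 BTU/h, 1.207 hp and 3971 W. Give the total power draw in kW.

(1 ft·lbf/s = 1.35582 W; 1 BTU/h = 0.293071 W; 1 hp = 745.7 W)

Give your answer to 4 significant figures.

118.2 ft·lbf/s × 1.35582 = 160.258 W
178.1 BTU/h × 0.293071 = 52.1959 W
1.207 hp × 745.7 = 900.06 W
3971 W (already W)
Sum: 160.258 + 52.1959 + 900.06 + 3971 = 5083.51 W
In kW: 5083.51 / 1000 = 5.08351 kW

5.084 kW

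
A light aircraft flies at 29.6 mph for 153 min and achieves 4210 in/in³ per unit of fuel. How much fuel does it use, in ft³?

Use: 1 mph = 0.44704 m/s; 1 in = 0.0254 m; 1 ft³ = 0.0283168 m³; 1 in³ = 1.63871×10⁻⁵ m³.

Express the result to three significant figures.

0.657 ft³

29.6 mph → 13.2324 m/s
153 min → 9180 s
d = v × t = 13.2324 × 9180 = 121473 m
4210 in/in³ → 6.5255×10⁶ m/m³
V = d / (distance per unit fuel) = 121473 / 6.5255×10⁶ = 0.0186151 m³
In ft³: 0.0186151 / 0.0283168 = 0.657387 ft³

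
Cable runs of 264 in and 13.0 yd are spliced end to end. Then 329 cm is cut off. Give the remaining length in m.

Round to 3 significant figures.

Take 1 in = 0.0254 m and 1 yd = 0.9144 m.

15.3 m

264 in × 0.0254 = 6.7056 m
13.0 yd × 0.9144 = 11.8872 m
329 cm × 0.01 = 3.29 m
Net: 6.7056 + 11.8872 − 3.29 = 15.3028 m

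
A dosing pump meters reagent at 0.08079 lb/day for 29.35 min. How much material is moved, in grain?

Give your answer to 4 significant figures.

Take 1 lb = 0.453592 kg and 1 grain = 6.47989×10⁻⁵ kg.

11.53 grain

0.08079 lb/day → 4.2414×10⁻⁷ kg/s
29.35 min → 1761 s
m = ṁ × t = 4.2414×10⁻⁷ × 1761 = 7.46911×10⁻⁴ kg
In grain: 7.46911×10⁻⁴ / 6.47989×10⁻⁵ = 11.5266 grain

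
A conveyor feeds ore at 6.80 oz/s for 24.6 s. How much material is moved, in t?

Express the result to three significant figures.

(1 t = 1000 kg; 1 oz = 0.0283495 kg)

6.80 oz/s → 0.192777 kg/s
m = ṁ × t = 0.192777 × 24.6 = 4.74231 kg
In t: 4.74231 / 1000 = 0.00474231 t

0.00474 t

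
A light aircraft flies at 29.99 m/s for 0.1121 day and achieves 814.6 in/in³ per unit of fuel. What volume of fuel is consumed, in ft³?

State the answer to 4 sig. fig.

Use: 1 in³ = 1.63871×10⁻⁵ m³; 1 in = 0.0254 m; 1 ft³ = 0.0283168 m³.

0.1121 day → 9685.44 s
d = v × t = 29.99 × 9685.44 = 290466 m
814.6 in/in³ → 1.26263×10⁶ m/m³
V = d / (distance per unit fuel) = 290466 / 1.26263×10⁶ = 0.230048 m³
In ft³: 0.230048 / 0.0283168 = 8.12408 ft³

8.124 ft³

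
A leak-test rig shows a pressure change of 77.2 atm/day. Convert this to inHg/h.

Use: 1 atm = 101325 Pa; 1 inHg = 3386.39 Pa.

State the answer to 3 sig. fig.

96.2 inHg/h

77.2 atm/day × 101325 Pa/atm ÷ 86400 s/day = 90.5358 Pa/s
90.5358 Pa/s ÷ 3386.39 Pa/inHg × 3600 s/h = 96.2467 inHg/h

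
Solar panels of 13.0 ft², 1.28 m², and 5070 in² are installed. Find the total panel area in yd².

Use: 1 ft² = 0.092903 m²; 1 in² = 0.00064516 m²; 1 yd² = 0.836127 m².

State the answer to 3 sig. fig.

13.0 ft² × 0.092903 → 1.20774 m²
1.28 m² (already m²)
5070 in² × 0.00064516 → 3.27096 m²
Combined: 1.20774 + 1.28 + 3.27096 = 5.7587 m²
In yd²: 5.7587 / 0.836127 = 6.88735 yd²

6.89 yd²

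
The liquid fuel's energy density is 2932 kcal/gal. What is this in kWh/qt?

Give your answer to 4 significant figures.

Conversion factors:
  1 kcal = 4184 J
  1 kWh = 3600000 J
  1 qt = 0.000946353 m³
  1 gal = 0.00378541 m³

2932 kcal/gal × 4184 J/kcal ÷ 0.00378541 m³/gal = 3.24073×10⁹ J/m³
3.24073×10⁹ J/m³ ÷ 3600000 J/kWh × 0.000946353 m³/qt = 0.85191 kWh/qt

0.8519 kWh/qt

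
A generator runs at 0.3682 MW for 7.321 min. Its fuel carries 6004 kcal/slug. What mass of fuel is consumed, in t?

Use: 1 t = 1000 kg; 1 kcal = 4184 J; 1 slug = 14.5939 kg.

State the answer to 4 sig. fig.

0.3682 MW → 368200 W
7.321 min → 439.26 s
E = P × t = 368200 × 439.26 = 1.61736×10⁸ J
6004 kcal/slug → 1.72132×10⁶ J/kg
m = E / e_s = 1.61736×10⁸ / 1.72132×10⁶ = 93.9604 kg
In t: 93.9604 / 1000 = 0.0939604 t

0.09396 t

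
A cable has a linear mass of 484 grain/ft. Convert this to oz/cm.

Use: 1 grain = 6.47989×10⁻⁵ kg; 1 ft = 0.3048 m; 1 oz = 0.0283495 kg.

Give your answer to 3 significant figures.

0.0363 oz/cm

484 grain/ft × 6.47989×10⁻⁵ kg/grain ÷ 0.3048 m/ft = 0.102896 kg/m
0.102896 kg/m ÷ 0.0283495 kg/oz × 0.01 m/cm = 0.0362955 oz/cm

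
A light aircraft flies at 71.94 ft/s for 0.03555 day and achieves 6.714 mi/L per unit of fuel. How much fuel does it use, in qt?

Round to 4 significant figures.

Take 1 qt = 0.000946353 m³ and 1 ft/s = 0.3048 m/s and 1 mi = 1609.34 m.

71.94 ft/s → 21.9273 m/s
0.03555 day → 3071.52 s
d = v × t = 21.9273 × 3071.52 = 67350.1 m
6.714 mi/L → 1.08051×10⁷ m/m³
V = d / (distance per unit fuel) = 67350.1 / 1.08051×10⁷ = 0.00623318 m³
In qt: 0.00623318 / 0.000946353 = 6.58653 qt

6.587 qt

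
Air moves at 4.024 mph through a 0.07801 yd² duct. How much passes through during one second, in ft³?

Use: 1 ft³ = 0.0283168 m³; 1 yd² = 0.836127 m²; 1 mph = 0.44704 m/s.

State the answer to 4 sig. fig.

4.144 ft³

4.024 mph × 0.44704 = 1.79889 m/s
0.07801 yd² × 0.836127 = 0.0652263 m²
V = v × A × t = 1.79889 m/s × 0.0652263 m² × 1 s = 0.117335 m³
0.117335 m³ ÷ (0.0283168 m³/ft³) = 4.14365 ft³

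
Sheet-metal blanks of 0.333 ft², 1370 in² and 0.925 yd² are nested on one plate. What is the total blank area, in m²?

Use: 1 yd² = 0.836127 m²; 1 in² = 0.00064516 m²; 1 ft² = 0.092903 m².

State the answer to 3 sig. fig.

0.333 ft² × 0.092903 = 0.0309367 m²
1370 in² × 0.00064516 = 0.883869 m²
0.925 yd² × 0.836127 = 0.773417 m²
Sum: 0.0309367 + 0.883869 + 0.773417 = 1.68822 m²

1.69 m²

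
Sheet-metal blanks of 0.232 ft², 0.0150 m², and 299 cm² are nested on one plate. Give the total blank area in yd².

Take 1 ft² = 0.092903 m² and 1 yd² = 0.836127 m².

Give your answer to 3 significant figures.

0.232 ft² × 0.092903 = 0.0215535 m²
0.0150 m² (already m²)
299 cm² × 0.0001 = 0.0299 m²
Total: 0.0215535 + 0.015 + 0.0299 = 0.0664535 m²
In yd²: 0.0664535 / 0.836127 = 0.0794778 yd²

0.0795 yd²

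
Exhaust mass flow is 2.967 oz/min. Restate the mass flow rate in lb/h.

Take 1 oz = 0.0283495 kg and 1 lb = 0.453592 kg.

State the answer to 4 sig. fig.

2.967 oz/min × 0.0283495 kg/oz ÷ 60 s/min = 0.00140188 kg/s
0.00140188 kg/s ÷ 0.453592 kg/lb × 3600 s/h = 11.1262 lb/h

11.13 lb/h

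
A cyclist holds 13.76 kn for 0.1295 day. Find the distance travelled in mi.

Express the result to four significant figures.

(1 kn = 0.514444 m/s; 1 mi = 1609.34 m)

13.76 kn × 0.514444 → 7.07875 m/s
0.1295 day × 86400 → 11188.8 s
d = v × t = 7.07875 m/s × 11188.8 s = 79202.7 m
79202.7 m ÷ (1609.34 m/mi) = 49.2144 mi

49.21 mi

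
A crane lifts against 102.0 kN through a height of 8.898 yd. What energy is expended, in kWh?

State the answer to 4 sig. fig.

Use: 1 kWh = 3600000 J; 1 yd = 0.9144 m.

102.0 kN × 1000 = 102000 N
8.898 yd × 0.9144 = 8.13633 m
W = F × d = 102000 N × 8.13633 m = 829906 J
829906 J ÷ (3600000 J/kWh) = 0.230529 kWh

0.2305 kWh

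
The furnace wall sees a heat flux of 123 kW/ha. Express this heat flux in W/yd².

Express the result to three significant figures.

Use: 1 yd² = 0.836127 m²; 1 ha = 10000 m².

123 kW/ha × 1000 W/kW ÷ 10000 m²/ha = 12.3 W/m²
12.3 W/m² × 0.836127 m²/yd² = 10.2844 W/yd²

10.3 W/yd²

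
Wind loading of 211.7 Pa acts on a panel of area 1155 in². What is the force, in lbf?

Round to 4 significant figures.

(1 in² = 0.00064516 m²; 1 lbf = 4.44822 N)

35.46 lbf

1155 in² × 0.00064516 = 0.74516 m²
F = P × A = 211.7 Pa × 0.74516 m² = 157.75 N
157.75 N ÷ (4.44822 N/lbf) = 35.4636 lbf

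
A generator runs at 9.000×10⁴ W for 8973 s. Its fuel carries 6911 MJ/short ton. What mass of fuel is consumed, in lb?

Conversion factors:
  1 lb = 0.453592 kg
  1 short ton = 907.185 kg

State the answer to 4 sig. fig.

E = P × t = 90000 × 8973 = 8.0757×10⁸ J
6911 MJ/short ton → 7.61807×10⁶ J/kg
m = E / e_s = 8.0757×10⁸ / 7.61807×10⁶ = 106.007 kg
In lb: 106.007 / 0.453592 = 233.706 lb

233.7 lb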